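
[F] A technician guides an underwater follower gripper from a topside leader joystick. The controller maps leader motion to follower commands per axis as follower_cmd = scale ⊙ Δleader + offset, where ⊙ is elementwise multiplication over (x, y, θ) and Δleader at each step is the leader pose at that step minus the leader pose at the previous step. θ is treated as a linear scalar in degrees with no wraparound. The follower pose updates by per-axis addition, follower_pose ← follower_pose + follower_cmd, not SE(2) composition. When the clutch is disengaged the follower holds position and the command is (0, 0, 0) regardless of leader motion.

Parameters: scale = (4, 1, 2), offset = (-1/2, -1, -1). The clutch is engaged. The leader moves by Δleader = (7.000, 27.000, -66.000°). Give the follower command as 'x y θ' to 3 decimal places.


27.500 26.000 -133.000

axis x: 4·7.000 + -1/2 = 27.500
axis y: 1·27.000 + -1 = 26.000
axis θ: 2·-66.000 + -1 = -133.000


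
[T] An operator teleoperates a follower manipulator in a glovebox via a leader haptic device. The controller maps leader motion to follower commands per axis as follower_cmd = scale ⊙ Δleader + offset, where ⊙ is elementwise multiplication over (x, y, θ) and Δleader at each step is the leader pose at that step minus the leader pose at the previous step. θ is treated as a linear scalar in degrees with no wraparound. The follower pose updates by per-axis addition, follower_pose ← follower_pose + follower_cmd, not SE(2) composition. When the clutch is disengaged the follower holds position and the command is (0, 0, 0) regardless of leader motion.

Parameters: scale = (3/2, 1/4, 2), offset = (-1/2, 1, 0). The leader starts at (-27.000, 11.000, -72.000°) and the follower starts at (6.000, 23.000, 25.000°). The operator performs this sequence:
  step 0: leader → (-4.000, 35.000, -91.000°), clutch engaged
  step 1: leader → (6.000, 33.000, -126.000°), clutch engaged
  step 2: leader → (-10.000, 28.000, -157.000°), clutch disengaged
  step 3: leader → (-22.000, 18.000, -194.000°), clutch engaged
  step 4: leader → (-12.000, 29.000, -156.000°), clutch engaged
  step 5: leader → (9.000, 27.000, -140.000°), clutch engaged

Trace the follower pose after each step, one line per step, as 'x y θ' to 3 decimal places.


40.000 30.000 -13.000
54.500 30.500 -83.000
54.500 30.500 -83.000
36.000 29.000 -157.000
50.500 32.750 -81.000
81.500 33.250 -49.000

step 0: Δleader=(23.000, 24.000, -19.000°), engaged; cmd=(34.000, 7.000, -38.000°) → follower=(40.000, 30.000, -13.000°)
step 1: Δleader=(10.000, -2.000, -35.000°), engaged; cmd=(14.500, 0.500, -70.000°) → follower=(54.500, 30.500, -83.000°)
step 2: Δleader=(-16.000, -5.000, -31.000°), disengaged; cmd=(0,0,0) → follower holds at (54.500, 30.500, -83.000°)
step 3: Δleader=(-12.000, -10.000, -37.000°), engaged; cmd=(-18.500, -1.500, -74.000°) → follower=(36.000, 29.000, -157.000°)
step 4: Δleader=(10.000, 11.000, 38.000°), engaged; cmd=(14.500, 3.750, 76.000°) → follower=(50.500, 32.750, -81.000°)
step 5: Δleader=(21.000, -2.000, 16.000°), engaged; cmd=(31.000, 0.500, 32.000°) → follower=(81.500, 33.250, -49.000°)


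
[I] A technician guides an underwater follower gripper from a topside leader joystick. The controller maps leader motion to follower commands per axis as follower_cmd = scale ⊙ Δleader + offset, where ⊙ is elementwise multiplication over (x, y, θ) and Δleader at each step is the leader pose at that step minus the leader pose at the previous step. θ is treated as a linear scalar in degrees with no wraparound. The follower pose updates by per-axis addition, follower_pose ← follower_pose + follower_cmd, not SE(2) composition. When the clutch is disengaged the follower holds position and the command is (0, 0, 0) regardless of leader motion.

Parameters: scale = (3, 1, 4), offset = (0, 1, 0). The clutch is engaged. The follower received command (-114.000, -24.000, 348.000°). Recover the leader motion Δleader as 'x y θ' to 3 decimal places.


-38.000 -25.000 87.000

axis x: (-114.000 − 0) / (3) = -38.000
axis y: (-24.000 − 1) / (1) = -25.000
axis θ: (348.000 − 0) / (4) = 87.000


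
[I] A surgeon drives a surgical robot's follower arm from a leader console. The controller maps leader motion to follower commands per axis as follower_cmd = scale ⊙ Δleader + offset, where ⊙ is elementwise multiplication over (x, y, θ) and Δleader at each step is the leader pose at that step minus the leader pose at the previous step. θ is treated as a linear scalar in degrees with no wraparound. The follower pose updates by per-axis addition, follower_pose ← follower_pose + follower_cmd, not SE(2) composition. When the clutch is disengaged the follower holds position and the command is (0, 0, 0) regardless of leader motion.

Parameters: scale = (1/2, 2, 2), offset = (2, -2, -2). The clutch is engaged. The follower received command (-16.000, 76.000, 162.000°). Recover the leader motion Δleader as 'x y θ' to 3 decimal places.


-36.000 39.000 82.000

axis x: (-16.000 − 2) / (1/2) = -36.000
axis y: (76.000 − -2) / (2) = 39.000
axis θ: (162.000 − -2) / (2) = 82.000


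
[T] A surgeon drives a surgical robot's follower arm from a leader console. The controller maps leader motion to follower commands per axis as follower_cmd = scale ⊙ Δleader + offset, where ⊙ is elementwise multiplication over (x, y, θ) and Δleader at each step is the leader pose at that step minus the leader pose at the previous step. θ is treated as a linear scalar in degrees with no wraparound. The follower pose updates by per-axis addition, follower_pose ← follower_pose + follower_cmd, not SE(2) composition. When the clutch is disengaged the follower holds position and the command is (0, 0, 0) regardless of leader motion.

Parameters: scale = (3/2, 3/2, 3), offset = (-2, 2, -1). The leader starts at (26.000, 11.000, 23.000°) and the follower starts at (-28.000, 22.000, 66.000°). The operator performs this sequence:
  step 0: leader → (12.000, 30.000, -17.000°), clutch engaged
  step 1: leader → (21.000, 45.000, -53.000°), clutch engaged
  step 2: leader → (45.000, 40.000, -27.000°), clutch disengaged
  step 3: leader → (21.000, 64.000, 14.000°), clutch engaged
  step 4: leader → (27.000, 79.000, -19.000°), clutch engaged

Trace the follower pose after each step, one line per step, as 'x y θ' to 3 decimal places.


-51.000 52.500 -55.000
-39.500 77.000 -164.000
-39.500 77.000 -164.000
-77.500 115.000 -42.000
-70.500 139.500 -142.000

step 0: Δleader=(-14.000, 19.000, -40.000°), engaged; cmd=(-23.000, 30.500, -121.000°) → follower=(-51.000, 52.500, -55.000°)
step 1: Δleader=(9.000, 15.000, -36.000°), engaged; cmd=(11.500, 24.500, -109.000°) → follower=(-39.500, 77.000, -164.000°)
step 2: Δleader=(24.000, -5.000, 26.000°), disengaged; cmd=(0,0,0) → follower holds at (-39.500, 77.000, -164.000°)
step 3: Δleader=(-24.000, 24.000, 41.000°), engaged; cmd=(-38.000, 38.000, 122.000°) → follower=(-77.500, 115.000, -42.000°)
step 4: Δleader=(6.000, 15.000, -33.000°), engaged; cmd=(7.000, 24.500, -100.000°) → follower=(-70.500, 139.500, -142.000°)


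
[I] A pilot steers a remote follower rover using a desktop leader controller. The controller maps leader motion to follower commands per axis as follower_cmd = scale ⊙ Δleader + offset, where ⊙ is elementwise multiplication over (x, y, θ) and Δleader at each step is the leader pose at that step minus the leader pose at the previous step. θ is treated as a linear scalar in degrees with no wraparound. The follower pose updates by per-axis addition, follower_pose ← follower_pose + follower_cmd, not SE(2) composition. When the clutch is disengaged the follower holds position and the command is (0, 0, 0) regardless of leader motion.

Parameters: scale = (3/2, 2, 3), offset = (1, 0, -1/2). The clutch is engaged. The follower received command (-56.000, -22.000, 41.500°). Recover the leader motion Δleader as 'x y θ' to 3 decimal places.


-38.000 -11.000 14.000

axis x: (-56.000 − 1) / (3/2) = -38.000
axis y: (-22.000 − 0) / (2) = -11.000
axis θ: (41.500 − -1/2) / (3) = 14.000


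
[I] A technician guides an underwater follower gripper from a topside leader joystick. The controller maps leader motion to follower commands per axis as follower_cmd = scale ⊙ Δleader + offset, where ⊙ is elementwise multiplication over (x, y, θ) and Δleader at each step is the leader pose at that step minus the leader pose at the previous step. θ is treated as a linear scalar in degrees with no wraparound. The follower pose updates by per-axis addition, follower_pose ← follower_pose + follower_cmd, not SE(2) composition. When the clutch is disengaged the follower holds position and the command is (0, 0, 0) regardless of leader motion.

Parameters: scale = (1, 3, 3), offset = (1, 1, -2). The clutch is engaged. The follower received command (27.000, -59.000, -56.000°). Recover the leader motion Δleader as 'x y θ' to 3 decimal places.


26.000 -20.000 -18.000

axis x: (27.000 − 1) / (1) = 26.000
axis y: (-59.000 − 1) / (3) = -20.000
axis θ: (-56.000 − -2) / (3) = -18.000


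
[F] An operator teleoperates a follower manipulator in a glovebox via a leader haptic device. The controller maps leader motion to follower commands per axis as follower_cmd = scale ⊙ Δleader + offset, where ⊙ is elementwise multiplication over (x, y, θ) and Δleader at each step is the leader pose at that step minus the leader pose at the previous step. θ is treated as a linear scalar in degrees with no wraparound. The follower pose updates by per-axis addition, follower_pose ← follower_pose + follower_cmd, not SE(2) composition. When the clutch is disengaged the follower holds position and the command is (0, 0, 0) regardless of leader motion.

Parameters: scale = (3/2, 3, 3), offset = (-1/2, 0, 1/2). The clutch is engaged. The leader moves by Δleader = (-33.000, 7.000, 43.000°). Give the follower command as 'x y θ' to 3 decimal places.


-50.000 21.000 129.500

axis x: 3/2·-33.000 + -1/2 = -50.000
axis y: 3·7.000 + 0 = 21.000
axis θ: 3·43.000 + 1/2 = 129.500


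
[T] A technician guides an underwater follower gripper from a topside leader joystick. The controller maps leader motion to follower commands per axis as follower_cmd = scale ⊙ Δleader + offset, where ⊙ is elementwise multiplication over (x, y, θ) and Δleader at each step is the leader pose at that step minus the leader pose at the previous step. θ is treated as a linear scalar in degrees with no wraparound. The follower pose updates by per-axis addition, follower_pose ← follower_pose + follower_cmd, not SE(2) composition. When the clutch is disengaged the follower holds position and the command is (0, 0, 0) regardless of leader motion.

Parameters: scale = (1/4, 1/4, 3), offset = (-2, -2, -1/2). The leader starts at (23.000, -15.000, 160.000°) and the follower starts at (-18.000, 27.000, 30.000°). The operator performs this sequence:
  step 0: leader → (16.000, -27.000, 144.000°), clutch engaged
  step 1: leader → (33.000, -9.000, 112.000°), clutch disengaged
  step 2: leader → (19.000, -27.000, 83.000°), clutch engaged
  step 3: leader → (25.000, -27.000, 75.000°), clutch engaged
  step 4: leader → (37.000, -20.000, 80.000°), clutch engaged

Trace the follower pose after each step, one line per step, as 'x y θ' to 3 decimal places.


step 0: Δleader=(-7.000, -12.000, -16.000°), engaged; cmd=(-3.750, -5.000, -48.500°) → follower=(-21.750, 22.000, -18.500°)
step 1: Δleader=(17.000, 18.000, -32.000°), disengaged; cmd=(0,0,0) → follower holds at (-21.750, 22.000, -18.500°)
step 2: Δleader=(-14.000, -18.000, -29.000°), engaged; cmd=(-5.500, -6.500, -87.500°) → follower=(-27.250, 15.500, -106.000°)
step 3: Δleader=(6.000, 0.000, -8.000°), engaged; cmd=(-0.500, -2.000, -24.500°) → follower=(-27.750, 13.500, -130.500°)
step 4: Δleader=(12.000, 7.000, 5.000°), engaged; cmd=(1.000, -0.250, 14.500°) → follower=(-26.750, 13.250, -116.000°)

-21.750 22.000 -18.500
-21.750 22.000 -18.500
-27.250 15.500 -106.000
-27.750 13.500 -130.500
-26.750 13.250 -116.000


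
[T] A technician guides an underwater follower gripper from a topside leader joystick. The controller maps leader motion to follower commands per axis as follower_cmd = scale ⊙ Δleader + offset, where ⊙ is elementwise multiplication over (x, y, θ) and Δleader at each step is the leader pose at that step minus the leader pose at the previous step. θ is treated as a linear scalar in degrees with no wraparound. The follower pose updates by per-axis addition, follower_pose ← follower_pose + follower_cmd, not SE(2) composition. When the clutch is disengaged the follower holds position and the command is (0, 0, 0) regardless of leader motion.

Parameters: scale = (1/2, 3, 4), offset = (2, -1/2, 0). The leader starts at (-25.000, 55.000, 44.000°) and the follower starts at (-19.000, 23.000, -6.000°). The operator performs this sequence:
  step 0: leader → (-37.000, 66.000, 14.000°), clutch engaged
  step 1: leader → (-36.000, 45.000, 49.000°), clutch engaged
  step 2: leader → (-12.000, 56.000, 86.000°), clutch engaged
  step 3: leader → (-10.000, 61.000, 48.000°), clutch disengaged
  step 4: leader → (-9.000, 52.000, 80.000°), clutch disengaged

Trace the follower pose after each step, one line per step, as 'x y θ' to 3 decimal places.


step 0: Δleader=(-12.000, 11.000, -30.000°), engaged; cmd=(-4.000, 32.500, -120.000°) → follower=(-23.000, 55.500, -126.000°)
step 1: Δleader=(1.000, -21.000, 35.000°), engaged; cmd=(2.500, -63.500, 140.000°) → follower=(-20.500, -8.000, 14.000°)
step 2: Δleader=(24.000, 11.000, 37.000°), engaged; cmd=(14.000, 32.500, 148.000°) → follower=(-6.500, 24.500, 162.000°)
step 3: Δleader=(2.000, 5.000, -38.000°), disengaged; cmd=(0,0,0) → follower holds at (-6.500, 24.500, 162.000°)
step 4: Δleader=(1.000, -9.000, 32.000°), disengaged; cmd=(0,0,0) → follower holds at (-6.500, 24.500, 162.000°)

-23.000 55.500 -126.000
-20.500 -8.000 14.000
-6.500 24.500 162.000
-6.500 24.500 162.000
-6.500 24.500 162.000


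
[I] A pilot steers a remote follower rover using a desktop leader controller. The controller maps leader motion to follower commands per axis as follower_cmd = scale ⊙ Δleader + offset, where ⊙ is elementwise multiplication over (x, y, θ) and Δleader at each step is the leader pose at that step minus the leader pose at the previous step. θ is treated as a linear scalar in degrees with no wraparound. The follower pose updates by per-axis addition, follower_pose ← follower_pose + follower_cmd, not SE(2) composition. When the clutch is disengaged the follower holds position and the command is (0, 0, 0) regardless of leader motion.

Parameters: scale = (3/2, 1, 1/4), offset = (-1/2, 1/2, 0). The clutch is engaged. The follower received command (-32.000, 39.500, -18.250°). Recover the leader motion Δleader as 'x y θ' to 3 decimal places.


-21.000 39.000 -73.000

axis x: (-32.000 − -1/2) / (3/2) = -21.000
axis y: (39.500 − 1/2) / (1) = 39.000
axis θ: (-18.250 − 0) / (1/4) = -73.000


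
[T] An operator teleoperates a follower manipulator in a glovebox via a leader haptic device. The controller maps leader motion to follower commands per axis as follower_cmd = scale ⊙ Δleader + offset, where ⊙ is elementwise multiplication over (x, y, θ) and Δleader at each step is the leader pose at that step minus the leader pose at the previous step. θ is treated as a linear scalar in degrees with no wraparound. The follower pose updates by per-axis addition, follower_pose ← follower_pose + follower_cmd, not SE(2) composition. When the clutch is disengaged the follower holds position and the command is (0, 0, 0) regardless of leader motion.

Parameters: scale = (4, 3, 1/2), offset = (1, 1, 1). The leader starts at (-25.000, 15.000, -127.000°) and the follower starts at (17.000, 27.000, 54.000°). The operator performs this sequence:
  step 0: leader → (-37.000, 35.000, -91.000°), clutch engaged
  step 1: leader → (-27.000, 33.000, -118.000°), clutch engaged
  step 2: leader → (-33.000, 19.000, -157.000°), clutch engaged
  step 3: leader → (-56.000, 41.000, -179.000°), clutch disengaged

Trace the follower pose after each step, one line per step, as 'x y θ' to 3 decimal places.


step 0: Δleader=(-12.000, 20.000, 36.000°), engaged; cmd=(-47.000, 61.000, 19.000°) → follower=(-30.000, 88.000, 73.000°)
step 1: Δleader=(10.000, -2.000, -27.000°), engaged; cmd=(41.000, -5.000, -12.500°) → follower=(11.000, 83.000, 60.500°)
step 2: Δleader=(-6.000, -14.000, -39.000°), engaged; cmd=(-23.000, -41.000, -18.500°) → follower=(-12.000, 42.000, 42.000°)
step 3: Δleader=(-23.000, 22.000, -22.000°), disengaged; cmd=(0,0,0) → follower holds at (-12.000, 42.000, 42.000°)

-30.000 88.000 73.000
11.000 83.000 60.500
-12.000 42.000 42.000
-12.000 42.000 42.000


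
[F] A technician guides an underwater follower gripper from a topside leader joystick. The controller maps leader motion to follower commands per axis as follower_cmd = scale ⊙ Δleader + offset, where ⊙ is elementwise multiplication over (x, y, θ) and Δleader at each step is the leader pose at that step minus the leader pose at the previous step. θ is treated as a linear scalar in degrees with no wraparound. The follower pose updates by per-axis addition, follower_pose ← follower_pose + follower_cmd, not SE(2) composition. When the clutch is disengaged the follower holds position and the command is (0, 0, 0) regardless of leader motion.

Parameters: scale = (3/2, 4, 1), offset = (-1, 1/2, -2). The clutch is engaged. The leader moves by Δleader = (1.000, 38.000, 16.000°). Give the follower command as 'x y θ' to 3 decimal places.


axis x: 3/2·1.000 + -1 = 0.500
axis y: 4·38.000 + 1/2 = 152.500
axis θ: 1·16.000 + -2 = 14.000

0.500 152.500 14.000


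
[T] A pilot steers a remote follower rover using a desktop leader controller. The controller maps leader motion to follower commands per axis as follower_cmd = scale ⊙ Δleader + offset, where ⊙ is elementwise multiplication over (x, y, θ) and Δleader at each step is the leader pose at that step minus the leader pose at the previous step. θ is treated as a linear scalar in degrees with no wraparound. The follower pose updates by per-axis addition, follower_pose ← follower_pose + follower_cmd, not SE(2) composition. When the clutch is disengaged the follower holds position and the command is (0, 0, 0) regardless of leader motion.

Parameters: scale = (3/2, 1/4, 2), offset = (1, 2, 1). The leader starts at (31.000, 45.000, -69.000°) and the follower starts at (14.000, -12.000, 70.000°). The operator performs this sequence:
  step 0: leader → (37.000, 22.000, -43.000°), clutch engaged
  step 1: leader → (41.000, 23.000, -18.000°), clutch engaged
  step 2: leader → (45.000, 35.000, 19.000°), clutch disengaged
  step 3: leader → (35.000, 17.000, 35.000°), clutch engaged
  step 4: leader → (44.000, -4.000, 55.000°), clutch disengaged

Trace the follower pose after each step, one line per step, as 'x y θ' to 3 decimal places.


step 0: Δleader=(6.000, -23.000, 26.000°), engaged; cmd=(10.000, -3.750, 53.000°) → follower=(24.000, -15.750, 123.000°)
step 1: Δleader=(4.000, 1.000, 25.000°), engaged; cmd=(7.000, 2.250, 51.000°) → follower=(31.000, -13.500, 174.000°)
step 2: Δleader=(4.000, 12.000, 37.000°), disengaged; cmd=(0,0,0) → follower holds at (31.000, -13.500, 174.000°)
step 3: Δleader=(-10.000, -18.000, 16.000°), engaged; cmd=(-14.000, -2.500, 33.000°) → follower=(17.000, -16.000, 207.000°)
step 4: Δleader=(9.000, -21.000, 20.000°), disengaged; cmd=(0,0,0) → follower holds at (17.000, -16.000, 207.000°)

24.000 -15.750 123.000
31.000 -13.500 174.000
31.000 -13.500 174.000
17.000 -16.000 207.000
17.000 -16.000 207.000


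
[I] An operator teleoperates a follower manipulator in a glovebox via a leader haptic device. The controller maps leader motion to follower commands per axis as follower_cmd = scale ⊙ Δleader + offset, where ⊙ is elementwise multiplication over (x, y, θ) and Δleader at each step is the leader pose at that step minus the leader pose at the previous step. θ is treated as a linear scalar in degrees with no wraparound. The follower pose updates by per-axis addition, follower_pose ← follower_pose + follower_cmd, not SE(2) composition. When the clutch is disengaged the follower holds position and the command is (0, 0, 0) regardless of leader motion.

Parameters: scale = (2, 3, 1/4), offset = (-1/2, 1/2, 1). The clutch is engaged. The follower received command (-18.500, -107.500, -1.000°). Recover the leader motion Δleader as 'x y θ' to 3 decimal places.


axis x: (-18.500 − -1/2) / (2) = -9.000
axis y: (-107.500 − 1/2) / (3) = -36.000
axis θ: (-1.000 − 1) / (1/4) = -8.000

-9.000 -36.000 -8.000


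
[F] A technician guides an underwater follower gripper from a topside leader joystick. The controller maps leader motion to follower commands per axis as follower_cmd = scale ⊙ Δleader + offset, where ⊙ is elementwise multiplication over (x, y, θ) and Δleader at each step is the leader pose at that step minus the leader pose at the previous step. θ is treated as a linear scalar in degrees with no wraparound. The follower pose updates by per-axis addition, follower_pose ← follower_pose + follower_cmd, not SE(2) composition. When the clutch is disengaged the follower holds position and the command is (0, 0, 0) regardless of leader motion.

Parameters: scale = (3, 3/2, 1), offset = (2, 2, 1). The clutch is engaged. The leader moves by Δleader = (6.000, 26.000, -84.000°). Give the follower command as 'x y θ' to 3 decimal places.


axis x: 3·6.000 + 2 = 20.000
axis y: 3/2·26.000 + 2 = 41.000
axis θ: 1·-84.000 + 1 = -83.000

20.000 41.000 -83.000


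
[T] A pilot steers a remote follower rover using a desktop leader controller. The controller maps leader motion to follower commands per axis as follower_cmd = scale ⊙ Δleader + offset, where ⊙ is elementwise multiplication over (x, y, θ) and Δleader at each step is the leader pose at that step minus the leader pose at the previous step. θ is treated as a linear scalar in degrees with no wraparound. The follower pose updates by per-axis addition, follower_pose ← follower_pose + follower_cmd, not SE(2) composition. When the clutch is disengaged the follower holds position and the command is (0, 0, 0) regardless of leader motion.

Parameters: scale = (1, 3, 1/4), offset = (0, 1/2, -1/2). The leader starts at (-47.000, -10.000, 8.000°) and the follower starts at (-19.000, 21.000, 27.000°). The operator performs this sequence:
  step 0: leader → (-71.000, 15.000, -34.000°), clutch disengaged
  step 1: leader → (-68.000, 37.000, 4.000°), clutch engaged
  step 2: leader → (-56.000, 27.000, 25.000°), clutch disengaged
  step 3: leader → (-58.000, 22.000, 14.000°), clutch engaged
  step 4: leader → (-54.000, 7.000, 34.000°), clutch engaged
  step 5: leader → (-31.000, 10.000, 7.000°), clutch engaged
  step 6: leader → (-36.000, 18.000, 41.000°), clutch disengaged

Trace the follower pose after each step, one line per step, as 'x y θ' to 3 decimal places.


step 0: Δleader=(-24.000, 25.000, -42.000°), disengaged; cmd=(0,0,0) → follower holds at (-19.000, 21.000, 27.000°)
step 1: Δleader=(3.000, 22.000, 38.000°), engaged; cmd=(3.000, 66.500, 9.000°) → follower=(-16.000, 87.500, 36.000°)
step 2: Δleader=(12.000, -10.000, 21.000°), disengaged; cmd=(0,0,0) → follower holds at (-16.000, 87.500, 36.000°)
step 3: Δleader=(-2.000, -5.000, -11.000°), engaged; cmd=(-2.000, -14.500, -3.250°) → follower=(-18.000, 73.000, 32.750°)
step 4: Δleader=(4.000, -15.000, 20.000°), engaged; cmd=(4.000, -44.500, 4.500°) → follower=(-14.000, 28.500, 37.250°)
step 5: Δleader=(23.000, 3.000, -27.000°), engaged; cmd=(23.000, 9.500, -7.250°) → follower=(9.000, 38.000, 30.000°)
step 6: Δleader=(-5.000, 8.000, 34.000°), disengaged; cmd=(0,0,0) → follower holds at (9.000, 38.000, 30.000°)

-19.000 21.000 27.000
-16.000 87.500 36.000
-16.000 87.500 36.000
-18.000 73.000 32.750
-14.000 28.500 37.250
9.000 38.000 30.000
9.000 38.000 30.000


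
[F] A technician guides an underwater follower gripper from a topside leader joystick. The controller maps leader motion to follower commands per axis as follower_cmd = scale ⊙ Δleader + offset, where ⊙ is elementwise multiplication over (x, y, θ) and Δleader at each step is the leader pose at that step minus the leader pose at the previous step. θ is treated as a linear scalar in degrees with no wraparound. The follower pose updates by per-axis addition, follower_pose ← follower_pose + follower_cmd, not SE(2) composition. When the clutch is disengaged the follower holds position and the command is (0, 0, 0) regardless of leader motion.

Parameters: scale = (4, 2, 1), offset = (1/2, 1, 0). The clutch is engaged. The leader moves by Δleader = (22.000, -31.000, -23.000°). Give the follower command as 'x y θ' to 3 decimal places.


axis x: 4·22.000 + 1/2 = 88.500
axis y: 2·-31.000 + 1 = -61.000
axis θ: 1·-23.000 + 0 = -23.000

88.500 -61.000 -23.000


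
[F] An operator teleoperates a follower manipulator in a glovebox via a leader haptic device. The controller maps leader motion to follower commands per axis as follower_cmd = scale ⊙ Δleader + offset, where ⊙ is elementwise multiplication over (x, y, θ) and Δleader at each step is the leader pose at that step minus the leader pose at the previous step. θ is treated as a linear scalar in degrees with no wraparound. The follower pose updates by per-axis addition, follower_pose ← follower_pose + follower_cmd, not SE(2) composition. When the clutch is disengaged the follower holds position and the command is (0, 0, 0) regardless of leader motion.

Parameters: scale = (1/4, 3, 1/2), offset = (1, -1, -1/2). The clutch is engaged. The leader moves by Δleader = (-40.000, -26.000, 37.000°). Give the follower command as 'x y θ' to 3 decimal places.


-9.000 -79.000 18.000

axis x: 1/4·-40.000 + 1 = -9.000
axis y: 3·-26.000 + -1 = -79.000
axis θ: 1/2·37.000 + -1/2 = 18.000


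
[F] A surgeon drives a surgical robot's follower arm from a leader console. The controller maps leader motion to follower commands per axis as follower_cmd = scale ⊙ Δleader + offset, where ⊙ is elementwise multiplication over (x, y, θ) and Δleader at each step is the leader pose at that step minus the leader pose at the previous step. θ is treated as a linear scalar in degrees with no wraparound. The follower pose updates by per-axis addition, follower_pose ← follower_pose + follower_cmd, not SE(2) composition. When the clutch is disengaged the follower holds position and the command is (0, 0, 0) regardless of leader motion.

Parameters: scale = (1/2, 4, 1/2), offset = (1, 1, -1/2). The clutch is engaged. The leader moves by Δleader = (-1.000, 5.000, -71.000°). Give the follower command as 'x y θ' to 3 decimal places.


axis x: 1/2·-1.000 + 1 = 0.500
axis y: 4·5.000 + 1 = 21.000
axis θ: 1/2·-71.000 + -1/2 = -36.000

0.500 21.000 -36.000


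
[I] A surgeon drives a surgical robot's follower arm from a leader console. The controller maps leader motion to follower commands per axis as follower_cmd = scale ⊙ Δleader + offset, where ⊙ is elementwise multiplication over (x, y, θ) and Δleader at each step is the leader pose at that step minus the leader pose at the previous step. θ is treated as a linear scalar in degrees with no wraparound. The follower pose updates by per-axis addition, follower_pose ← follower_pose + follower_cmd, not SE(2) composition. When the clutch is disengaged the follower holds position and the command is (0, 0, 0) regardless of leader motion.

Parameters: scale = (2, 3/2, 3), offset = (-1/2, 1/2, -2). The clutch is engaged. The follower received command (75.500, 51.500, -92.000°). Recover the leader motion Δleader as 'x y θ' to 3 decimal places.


38.000 34.000 -30.000

axis x: (75.500 − -1/2) / (2) = 38.000
axis y: (51.500 − 1/2) / (3/2) = 34.000
axis θ: (-92.000 − -2) / (3) = -30.000


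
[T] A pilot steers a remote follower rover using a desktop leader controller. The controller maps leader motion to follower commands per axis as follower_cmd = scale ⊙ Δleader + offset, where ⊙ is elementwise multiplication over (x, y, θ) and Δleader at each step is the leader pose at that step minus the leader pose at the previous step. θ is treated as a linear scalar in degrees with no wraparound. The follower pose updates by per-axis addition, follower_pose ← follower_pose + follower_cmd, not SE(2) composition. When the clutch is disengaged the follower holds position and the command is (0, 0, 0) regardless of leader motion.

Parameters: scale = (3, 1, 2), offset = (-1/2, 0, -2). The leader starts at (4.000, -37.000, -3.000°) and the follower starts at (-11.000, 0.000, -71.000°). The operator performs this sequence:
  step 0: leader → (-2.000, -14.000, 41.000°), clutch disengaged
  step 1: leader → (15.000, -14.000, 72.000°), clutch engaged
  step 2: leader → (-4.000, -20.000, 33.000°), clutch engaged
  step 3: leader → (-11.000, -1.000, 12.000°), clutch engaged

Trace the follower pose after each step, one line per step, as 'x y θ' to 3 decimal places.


-11.000 0.000 -71.000
39.500 0.000 -11.000
-18.000 -6.000 -91.000
-39.500 13.000 -135.000

step 0: Δleader=(-6.000, 23.000, 44.000°), disengaged; cmd=(0,0,0) → follower holds at (-11.000, 0.000, -71.000°)
step 1: Δleader=(17.000, 0.000, 31.000°), engaged; cmd=(50.500, 0.000, 60.000°) → follower=(39.500, 0.000, -11.000°)
step 2: Δleader=(-19.000, -6.000, -39.000°), engaged; cmd=(-57.500, -6.000, -80.000°) → follower=(-18.000, -6.000, -91.000°)
step 3: Δleader=(-7.000, 19.000, -21.000°), engaged; cmd=(-21.500, 19.000, -44.000°) → follower=(-39.500, 13.000, -135.000°)


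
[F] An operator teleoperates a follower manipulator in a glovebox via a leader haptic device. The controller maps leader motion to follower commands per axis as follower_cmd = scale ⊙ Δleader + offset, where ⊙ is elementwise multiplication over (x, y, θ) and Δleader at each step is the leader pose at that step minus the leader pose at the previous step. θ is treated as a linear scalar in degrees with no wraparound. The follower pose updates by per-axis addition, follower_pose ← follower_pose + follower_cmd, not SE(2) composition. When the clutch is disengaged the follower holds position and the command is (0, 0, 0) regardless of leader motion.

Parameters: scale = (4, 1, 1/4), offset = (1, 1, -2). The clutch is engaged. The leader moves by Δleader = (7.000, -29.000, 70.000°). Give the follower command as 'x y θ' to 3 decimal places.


29.000 -28.000 15.500

axis x: 4·7.000 + 1 = 29.000
axis y: 1·-29.000 + 1 = -28.000
axis θ: 1/4·70.000 + -2 = 15.500


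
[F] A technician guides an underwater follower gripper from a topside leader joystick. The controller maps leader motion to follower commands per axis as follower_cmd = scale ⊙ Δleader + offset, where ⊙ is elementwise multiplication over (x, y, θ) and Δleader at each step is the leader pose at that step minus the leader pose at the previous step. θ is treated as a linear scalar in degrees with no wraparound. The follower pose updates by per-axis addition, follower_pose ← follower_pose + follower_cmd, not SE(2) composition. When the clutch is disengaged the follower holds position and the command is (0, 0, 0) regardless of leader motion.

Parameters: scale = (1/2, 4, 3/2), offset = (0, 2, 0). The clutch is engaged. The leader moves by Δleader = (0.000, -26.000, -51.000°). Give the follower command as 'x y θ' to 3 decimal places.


0.000 -102.000 -76.500

axis x: 1/2·0.000 + 0 = 0.000
axis y: 4·-26.000 + 2 = -102.000
axis θ: 3/2·-51.000 + 0 = -76.500


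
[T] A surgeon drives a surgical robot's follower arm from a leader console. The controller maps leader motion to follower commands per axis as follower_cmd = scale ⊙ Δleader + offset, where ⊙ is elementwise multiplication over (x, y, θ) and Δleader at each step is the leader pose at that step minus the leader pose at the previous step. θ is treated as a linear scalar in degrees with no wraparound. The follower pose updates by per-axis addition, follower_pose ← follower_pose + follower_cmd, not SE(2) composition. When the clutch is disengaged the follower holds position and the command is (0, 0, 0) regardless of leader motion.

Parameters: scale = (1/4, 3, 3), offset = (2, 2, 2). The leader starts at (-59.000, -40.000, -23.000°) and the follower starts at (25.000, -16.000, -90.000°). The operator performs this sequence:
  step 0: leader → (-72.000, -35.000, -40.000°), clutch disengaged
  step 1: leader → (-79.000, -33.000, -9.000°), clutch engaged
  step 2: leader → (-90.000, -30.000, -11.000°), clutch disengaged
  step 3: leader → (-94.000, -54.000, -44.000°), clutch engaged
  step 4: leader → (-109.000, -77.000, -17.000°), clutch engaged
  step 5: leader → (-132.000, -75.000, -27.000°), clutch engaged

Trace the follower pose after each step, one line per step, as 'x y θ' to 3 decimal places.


25.000 -16.000 -90.000
25.250 -8.000 5.000
25.250 -8.000 5.000
26.250 -78.000 -92.000
24.500 -145.000 -9.000
20.750 -137.000 -37.000

step 0: Δleader=(-13.000, 5.000, -17.000°), disengaged; cmd=(0,0,0) → follower holds at (25.000, -16.000, -90.000°)
step 1: Δleader=(-7.000, 2.000, 31.000°), engaged; cmd=(0.250, 8.000, 95.000°) → follower=(25.250, -8.000, 5.000°)
step 2: Δleader=(-11.000, 3.000, -2.000°), disengaged; cmd=(0,0,0) → follower holds at (25.250, -8.000, 5.000°)
step 3: Δleader=(-4.000, -24.000, -33.000°), engaged; cmd=(1.000, -70.000, -97.000°) → follower=(26.250, -78.000, -92.000°)
step 4: Δleader=(-15.000, -23.000, 27.000°), engaged; cmd=(-1.750, -67.000, 83.000°) → follower=(24.500, -145.000, -9.000°)
step 5: Δleader=(-23.000, 2.000, -10.000°), engaged; cmd=(-3.750, 8.000, -28.000°) → follower=(20.750, -137.000, -37.000°)


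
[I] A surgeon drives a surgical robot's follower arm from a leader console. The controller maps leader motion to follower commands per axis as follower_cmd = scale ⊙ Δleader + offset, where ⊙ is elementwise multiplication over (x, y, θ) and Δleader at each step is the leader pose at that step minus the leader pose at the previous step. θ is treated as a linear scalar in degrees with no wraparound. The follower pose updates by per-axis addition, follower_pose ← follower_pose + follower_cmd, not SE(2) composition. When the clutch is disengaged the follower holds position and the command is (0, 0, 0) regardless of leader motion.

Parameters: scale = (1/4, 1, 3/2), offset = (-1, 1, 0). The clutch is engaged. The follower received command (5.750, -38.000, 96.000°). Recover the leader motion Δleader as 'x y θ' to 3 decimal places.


axis x: (5.750 − -1) / (1/4) = 27.000
axis y: (-38.000 − 1) / (1) = -39.000
axis θ: (96.000 − 0) / (3/2) = 64.000

27.000 -39.000 64.000


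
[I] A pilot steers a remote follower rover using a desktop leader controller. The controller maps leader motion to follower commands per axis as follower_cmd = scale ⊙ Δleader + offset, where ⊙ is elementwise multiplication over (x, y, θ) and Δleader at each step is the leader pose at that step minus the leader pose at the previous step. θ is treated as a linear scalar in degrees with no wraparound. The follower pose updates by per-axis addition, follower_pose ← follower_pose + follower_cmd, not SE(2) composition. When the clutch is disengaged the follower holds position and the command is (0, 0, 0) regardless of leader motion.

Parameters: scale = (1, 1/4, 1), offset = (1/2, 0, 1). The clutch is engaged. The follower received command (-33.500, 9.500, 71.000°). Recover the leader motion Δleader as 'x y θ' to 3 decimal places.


axis x: (-33.500 − 1/2) / (1) = -34.000
axis y: (9.500 − 0) / (1/4) = 38.000
axis θ: (71.000 − 1) / (1) = 70.000

-34.000 38.000 70.000


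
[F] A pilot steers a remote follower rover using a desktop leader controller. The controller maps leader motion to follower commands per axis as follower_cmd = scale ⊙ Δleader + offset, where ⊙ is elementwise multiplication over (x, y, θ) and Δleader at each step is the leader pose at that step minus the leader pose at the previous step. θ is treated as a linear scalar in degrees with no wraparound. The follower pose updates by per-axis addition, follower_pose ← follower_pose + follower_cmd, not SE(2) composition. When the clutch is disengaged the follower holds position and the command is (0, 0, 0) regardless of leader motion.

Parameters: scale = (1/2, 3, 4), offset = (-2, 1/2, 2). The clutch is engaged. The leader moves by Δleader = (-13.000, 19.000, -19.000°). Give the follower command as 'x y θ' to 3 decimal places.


-8.500 57.500 -74.000

axis x: 1/2·-13.000 + -2 = -8.500
axis y: 3·19.000 + 1/2 = 57.500
axis θ: 4·-19.000 + 2 = -74.000


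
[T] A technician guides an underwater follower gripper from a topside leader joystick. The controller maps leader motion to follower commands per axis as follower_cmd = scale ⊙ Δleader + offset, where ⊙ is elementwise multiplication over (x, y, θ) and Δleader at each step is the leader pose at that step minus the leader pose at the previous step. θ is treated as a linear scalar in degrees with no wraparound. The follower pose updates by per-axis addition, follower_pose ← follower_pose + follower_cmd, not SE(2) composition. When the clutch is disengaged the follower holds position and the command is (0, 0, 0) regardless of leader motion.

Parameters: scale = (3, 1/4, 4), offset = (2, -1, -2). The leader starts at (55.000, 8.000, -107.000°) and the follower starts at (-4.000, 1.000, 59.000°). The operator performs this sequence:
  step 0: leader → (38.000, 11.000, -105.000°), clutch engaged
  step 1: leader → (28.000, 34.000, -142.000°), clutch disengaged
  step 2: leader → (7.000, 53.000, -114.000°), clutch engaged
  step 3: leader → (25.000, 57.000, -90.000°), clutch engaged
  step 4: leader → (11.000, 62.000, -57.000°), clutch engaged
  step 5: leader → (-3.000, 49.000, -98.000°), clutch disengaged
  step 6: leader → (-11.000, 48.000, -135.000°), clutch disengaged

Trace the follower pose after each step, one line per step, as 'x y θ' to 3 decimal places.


step 0: Δleader=(-17.000, 3.000, 2.000°), engaged; cmd=(-49.000, -0.250, 6.000°) → follower=(-53.000, 0.750, 65.000°)
step 1: Δleader=(-10.000, 23.000, -37.000°), disengaged; cmd=(0,0,0) → follower holds at (-53.000, 0.750, 65.000°)
step 2: Δleader=(-21.000, 19.000, 28.000°), engaged; cmd=(-61.000, 3.750, 110.000°) → follower=(-114.000, 4.500, 175.000°)
step 3: Δleader=(18.000, 4.000, 24.000°), engaged; cmd=(56.000, 0.000, 94.000°) → follower=(-58.000, 4.500, 269.000°)
step 4: Δleader=(-14.000, 5.000, 33.000°), engaged; cmd=(-40.000, 0.250, 130.000°) → follower=(-98.000, 4.750, 399.000°)
step 5: Δleader=(-14.000, -13.000, -41.000°), disengaged; cmd=(0,0,0) → follower holds at (-98.000, 4.750, 399.000°)
step 6: Δleader=(-8.000, -1.000, -37.000°), disengaged; cmd=(0,0,0) → follower holds at (-98.000, 4.750, 399.000°)

-53.000 0.750 65.000
-53.000 0.750 65.000
-114.000 4.500 175.000
-58.000 4.500 269.000
-98.000 4.750 399.000
-98.000 4.750 399.000
-98.000 4.750 399.000


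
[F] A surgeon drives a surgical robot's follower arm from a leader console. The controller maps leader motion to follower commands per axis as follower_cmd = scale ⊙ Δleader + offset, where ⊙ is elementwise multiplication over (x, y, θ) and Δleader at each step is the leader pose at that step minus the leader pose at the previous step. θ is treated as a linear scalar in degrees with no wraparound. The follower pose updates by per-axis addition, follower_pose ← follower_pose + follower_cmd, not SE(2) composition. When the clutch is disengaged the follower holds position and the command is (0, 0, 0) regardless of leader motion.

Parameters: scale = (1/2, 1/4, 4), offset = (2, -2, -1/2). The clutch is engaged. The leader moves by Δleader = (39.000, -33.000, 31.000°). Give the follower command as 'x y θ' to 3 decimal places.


21.500 -10.250 123.500

axis x: 1/2·39.000 + 2 = 21.500
axis y: 1/4·-33.000 + -2 = -10.250
axis θ: 4·31.000 + -1/2 = 123.500
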